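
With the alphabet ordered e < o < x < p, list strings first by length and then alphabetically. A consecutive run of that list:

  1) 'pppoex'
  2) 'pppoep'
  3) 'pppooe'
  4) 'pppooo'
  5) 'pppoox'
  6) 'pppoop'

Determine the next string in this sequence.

The successor of pppoop increments the rightmost position that isn't already p and resets every position after it to e.

pppoxe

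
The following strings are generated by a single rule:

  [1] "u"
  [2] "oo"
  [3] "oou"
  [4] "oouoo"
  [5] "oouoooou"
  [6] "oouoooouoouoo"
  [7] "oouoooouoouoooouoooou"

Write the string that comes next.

This is a Fibonacci-style word recurrence s(k) = s(k−1)·s(k−2): e.g. oo·u = oou.
The next term joins oouoooouoouoooouoooou and oouoooouoouoo.

oouoooouoouoooouoooouoouoooouoouoo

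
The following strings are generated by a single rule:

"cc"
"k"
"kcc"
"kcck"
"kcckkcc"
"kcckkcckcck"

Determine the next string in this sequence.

kcckkcckcckkcckkcc

From term 3 onward, concatenate the last term with the second-to-last: k·cc = kcc, kcc·k = kcck, …
Continuing: kcckkcckcck · kcckkcc gives term 7.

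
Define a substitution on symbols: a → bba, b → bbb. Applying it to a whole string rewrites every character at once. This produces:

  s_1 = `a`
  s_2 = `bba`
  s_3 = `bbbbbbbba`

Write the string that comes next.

Rewriting each symbol of bbbbbbbba: b→bbb, b→bbb, b→bbb, b→bbb, b→bbb, b→bbb, b→bbb, b→bbb, a→bba, which concatenates to bbb bbb bbb bbb bbb bbb bbb bbb bba.

bbbbbbbbbbbbbbbbbbbbbbbbbba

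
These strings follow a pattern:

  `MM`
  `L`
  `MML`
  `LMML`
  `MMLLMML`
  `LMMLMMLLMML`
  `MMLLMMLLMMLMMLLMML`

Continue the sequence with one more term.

From term 3 onward, concatenate the second-to-last term with the last: MM·L = MML, L·MML = LMML, …
Continuing: LMMLMMLLMML · MMLLMMLLMMLMMLLMML gives term 8.

LMMLMMLLMMLMMLLMMLLMMLMMLLMML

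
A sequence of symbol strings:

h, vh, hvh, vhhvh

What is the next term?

hvhvhhvh

From term 3 onward, concatenate the second-to-last term with the last: h·vh = hvh, vh·hvh = vhhvh, …
Continuing: hvh · vhhvh gives term 5.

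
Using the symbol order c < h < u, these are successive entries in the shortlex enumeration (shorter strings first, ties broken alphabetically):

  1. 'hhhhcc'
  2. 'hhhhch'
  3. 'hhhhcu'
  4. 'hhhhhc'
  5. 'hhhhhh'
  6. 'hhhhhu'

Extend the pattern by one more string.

The successor of hhhhhu increments the rightmost position that isn't already u and resets every position after it to c.

hhhhuc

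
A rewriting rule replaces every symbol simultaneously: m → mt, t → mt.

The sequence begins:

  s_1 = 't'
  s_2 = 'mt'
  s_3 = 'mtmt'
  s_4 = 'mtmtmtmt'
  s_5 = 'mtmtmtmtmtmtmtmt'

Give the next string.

mtmtmtmtmtmtmtmtmtmtmtmtmtmtmtmt

Replace each of the 16 characters of mtmtmtmtmtmtmtmt in place — mt mt mt mt mt mt mt mt mt mt mt mt mt mt mt mt — and concatenate.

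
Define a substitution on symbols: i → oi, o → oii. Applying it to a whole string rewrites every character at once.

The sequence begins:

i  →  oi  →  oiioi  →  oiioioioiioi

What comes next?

oiioioioiioioiioioiioioioiioi

Apply φ to oiioioioiioi symbol by symbol: o→oii, i→oi, i→oi, o→oii, i→oi, o→oii, i→oi, o→oii, i→oi, i→oi, o→oii, i→oi; joined: oii oi oi oii oi oii oi oii oi oi oii oi.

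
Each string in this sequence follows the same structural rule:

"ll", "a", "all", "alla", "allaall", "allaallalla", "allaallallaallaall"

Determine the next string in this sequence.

allaallallaallaallallaallalla

From term 3 onward, concatenate the last term with the second-to-last: a·ll = all, all·a = alla, …
The next term joins allaallallaallaall and allaallalla.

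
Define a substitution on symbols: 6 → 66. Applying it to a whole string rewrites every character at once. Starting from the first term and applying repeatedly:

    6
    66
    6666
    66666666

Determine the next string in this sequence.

6666666666666666

Apply φ to 66666666 symbol by symbol: 6→66, 6→66, 6→66, 6→66, 6→66, 6→66, 6→66, 6→66; joined: 66 66 66 66 66 66 66 66.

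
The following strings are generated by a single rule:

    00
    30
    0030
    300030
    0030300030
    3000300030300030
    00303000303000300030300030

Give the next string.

Each term (from the third on) is the two preceding terms concatenated in order: term 3 = 00·30 = 0030.
The next term joins 3000300030300030 and 00303000303000300030300030.

300030003030003000303000303000300030300030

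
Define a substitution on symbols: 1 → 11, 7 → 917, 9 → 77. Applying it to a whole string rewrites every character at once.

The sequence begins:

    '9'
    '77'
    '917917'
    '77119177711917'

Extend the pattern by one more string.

9179171111771191791791711117711917

Applying the rule to each of the 14 symbols of 77119177711917 gives the pieces 917 917 11 11 77 11 917 917 917 11 11 77 11 917, which concatenate to the answer.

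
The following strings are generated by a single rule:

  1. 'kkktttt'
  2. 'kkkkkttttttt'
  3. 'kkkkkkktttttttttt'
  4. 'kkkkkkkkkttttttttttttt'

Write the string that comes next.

Term n consists of 2n+1 k's, followed by 3n+1 t's (n = 1, 2, …).
At n = 5 the blocks have lengths 11, 16.

kkkkkkkkkkktttttttttttttttt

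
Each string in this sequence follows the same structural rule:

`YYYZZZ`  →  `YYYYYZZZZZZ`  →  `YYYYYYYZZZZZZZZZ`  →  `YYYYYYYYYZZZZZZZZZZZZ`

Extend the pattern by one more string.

The n-th term is 2n+1 Y's then 3n Z's (n = 1, 2, …).
Setting n = 5 gives 11, 15 characters in each block.

YYYYYYYYYYYZZZZZZZZZZZZZZZ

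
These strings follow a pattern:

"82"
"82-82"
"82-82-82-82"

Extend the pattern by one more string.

82-82-82-82-82-82-82-82

s(k+1) = s(k)·-·s(k) — each term doubles the last with '-' between the halves.
So the next term is two copies of 82-82-82-82 with '-' between the halves.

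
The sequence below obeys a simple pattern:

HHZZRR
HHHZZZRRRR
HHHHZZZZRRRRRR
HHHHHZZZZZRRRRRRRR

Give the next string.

Reading off run lengths: H runs 2, 3, 4, 5; Z runs 2, 3, 4, 5; R runs 2, 4, 6, 8 — each is linear in n (n = 1, 2, …).
Setting n = 5 gives 6, 6, 10 characters in each block.

HHHHHHZZZZZZRRRRRRRRRR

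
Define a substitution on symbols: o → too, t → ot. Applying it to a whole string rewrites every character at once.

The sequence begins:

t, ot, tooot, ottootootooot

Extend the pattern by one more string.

toootottootooottootooottootootooot

Replace each of the 13 characters of ottootootooot in place — too ot ot too too ot too too ot too too too ot — and concatenate.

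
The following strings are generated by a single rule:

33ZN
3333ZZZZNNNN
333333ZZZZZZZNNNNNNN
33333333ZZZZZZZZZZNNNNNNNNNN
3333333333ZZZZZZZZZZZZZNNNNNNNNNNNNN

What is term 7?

Each string has the form 3^{2n} Z^{3n-2} N^{3n-2} (n = 1, 2, …).
Setting n = 7 gives 14, 19, 19 characters in each block.

33333333333333ZZZZZZZZZZZZZZZZZZZNNNNNNNNNNNNNNNNNNN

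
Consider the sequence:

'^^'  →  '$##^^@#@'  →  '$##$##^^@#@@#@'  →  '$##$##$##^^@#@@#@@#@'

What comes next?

Each term wraps the previous one in $## on the left and @#@ on the right.
Applying this once more to $##$##$##^^@#@@#@@#@:

$##$##$##$##^^@#@@#@@#@@#@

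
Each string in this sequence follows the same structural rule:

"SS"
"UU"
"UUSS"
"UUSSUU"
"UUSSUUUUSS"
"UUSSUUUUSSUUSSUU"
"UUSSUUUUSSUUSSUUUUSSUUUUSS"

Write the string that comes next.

UUSSUUUUSSUUSSUUUUSSUUUUSSUUSSUUUUSSUUSSUU

From term 3 onward, concatenate the last term with the second-to-last: UU·SS = UUSS, UUSS·UU = UUSSUU, …
The next term joins UUSSUUUUSSUUSSUUUUSSUUUUSS and UUSSUUUUSSUUSSUU.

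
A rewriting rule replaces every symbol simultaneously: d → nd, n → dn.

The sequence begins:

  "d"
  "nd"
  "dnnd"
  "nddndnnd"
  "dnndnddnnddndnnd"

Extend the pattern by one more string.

φ(dnndnddnnddndnnd) expands symbol-by-symbol to nd dn dn nd dn nd nd dn dn nd nd dn nd dn dn nd; joining the 16 pieces gives the next term.

nddndnnddnndnddndnndnddnnddndnnd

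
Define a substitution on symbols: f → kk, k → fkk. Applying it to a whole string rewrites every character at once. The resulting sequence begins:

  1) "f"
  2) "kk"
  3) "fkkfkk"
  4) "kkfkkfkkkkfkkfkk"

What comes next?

Applying the rule to each of the 16 symbols of kkfkkfkkkkfkkfkk gives the pieces fkk fkk kk fkk fkk kk fkk fkk fkk fkk kk fkk fkk kk fkk fkk, which concatenate to the answer.

fkkfkkkkfkkfkkkkfkkfkkfkkfkkkkfkkfkkkkfkkfkk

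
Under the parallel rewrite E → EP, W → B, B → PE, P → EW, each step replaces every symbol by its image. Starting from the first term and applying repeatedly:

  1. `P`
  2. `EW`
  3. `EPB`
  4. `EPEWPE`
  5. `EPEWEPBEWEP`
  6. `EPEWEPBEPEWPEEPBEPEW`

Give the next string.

EPEWEPBEPEWPEEPEWEPBEWEPEPEWPEEPEWEPB

Applying the rule to each of the 20 symbols of EPEWEPBEPEWPEEPBEPEW gives the pieces EP EW EP B EP EW PE EP EW EP B EW EP EP EW PE EP EW EP B, which concatenate to the answer.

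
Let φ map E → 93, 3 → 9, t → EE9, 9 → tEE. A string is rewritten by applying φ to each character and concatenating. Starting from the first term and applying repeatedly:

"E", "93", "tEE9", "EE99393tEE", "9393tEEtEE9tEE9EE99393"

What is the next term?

tEE9tEE9EE99393EE99393tEEEE99393tEE9393tEEtEE9tEE9

φ(9393tEEtEE9tEE9EE99393) expands symbol-by-symbol to tEE 9 tEE 9 EE9 93 93 EE9 93 93 tEE EE9 93 93 tEE 93 93 tEE tEE 9 tEE 9; joining the 22 pieces gives the next term.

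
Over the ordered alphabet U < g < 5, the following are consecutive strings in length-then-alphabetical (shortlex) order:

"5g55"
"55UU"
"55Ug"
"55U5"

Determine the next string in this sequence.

Treat 55U5 as a base-3 numeral over the given alphabet and add one, carrying through any trailing 5's.

55gU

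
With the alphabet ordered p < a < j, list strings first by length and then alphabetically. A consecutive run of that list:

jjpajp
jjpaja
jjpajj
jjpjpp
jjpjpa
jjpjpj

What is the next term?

Find the rightmost character of jjpjpj below j, bump it to the next letter, and reset everything to its right to p.

jjpjap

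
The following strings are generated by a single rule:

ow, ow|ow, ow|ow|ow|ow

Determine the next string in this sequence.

Each string is two copies of the previous one joined by '|'.
So the next term is two copies of ow|ow|ow|ow with '|' between the halves.

ow|ow|ow|ow|ow|ow|ow|ow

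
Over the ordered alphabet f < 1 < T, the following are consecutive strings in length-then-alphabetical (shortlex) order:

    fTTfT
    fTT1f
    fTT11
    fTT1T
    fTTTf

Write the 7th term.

fTTTT

Advancing 2 positions from fTTTf through fTTTf → fTTT1 reaches term 7.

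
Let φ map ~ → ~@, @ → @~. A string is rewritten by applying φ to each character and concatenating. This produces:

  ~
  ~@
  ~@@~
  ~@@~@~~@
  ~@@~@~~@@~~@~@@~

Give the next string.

~@@~@~~@@~~@~@@~@~~@~@@~~@@~@~~@

φ(~@@~@~~@@~~@~@@~) expands symbol-by-symbol to ~@ @~ @~ ~@ @~ ~@ ~@ @~ @~ ~@ ~@ @~ ~@ @~ @~ ~@; joining the 16 pieces gives the next term.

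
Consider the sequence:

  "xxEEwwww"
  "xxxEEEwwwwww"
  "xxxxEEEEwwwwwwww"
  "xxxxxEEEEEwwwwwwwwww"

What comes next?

Each string has the form x^{n} E^{n} w^{2n}, where the shown terms are n = 2, 3, 4, 5.
At n = 6 the blocks have lengths 6, 6, 12.

xxxxxxEEEEEEwwwwwwwwwwww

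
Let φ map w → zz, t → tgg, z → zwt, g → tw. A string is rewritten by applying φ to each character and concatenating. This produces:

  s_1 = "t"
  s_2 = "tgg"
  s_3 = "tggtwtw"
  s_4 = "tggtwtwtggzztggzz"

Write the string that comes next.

Replace each of the 17 characters of tggtwtwtggzztggzz in place — tgg tw tw tgg zz tgg zz tgg tw tw zwt zwt tgg tw tw zwt zwt — and concatenate.

tggtwtwtggzztggzztggtwtwzwtzwttggtwtwzwtzwt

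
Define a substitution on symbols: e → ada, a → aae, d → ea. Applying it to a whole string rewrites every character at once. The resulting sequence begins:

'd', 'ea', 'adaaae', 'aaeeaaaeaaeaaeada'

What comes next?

Rewriting the 17 symbols of aaeeaaaeaaeaaeada one by one yields aae aae ada ada aae aae aae ada aae aae ada aae aae ada aae ea aae; concatenated:

aaeaaeadaadaaaeaaeaaeadaaaeaaeadaaaeaaeadaaaeeaaae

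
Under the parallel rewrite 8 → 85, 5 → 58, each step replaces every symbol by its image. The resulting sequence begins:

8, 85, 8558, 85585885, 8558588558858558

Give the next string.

85585885588585585885855885585885

φ(8558588558858558) expands symbol-by-symbol to 85 58 58 85 58 85 85 58 58 85 85 58 85 58 58 85; joining the 16 pieces gives the next term.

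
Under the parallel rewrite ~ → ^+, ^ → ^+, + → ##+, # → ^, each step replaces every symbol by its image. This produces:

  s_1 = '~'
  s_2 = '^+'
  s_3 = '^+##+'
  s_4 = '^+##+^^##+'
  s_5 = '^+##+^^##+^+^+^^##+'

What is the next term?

Replace each of the 19 characters of ^+##+^^##+^+^+^^##+ in place — ^+ ##+ ^ ^ ##+ ^+ ^+ ^ ^ ##+ ^+ ##+ ^+ ##+ ^+ ^+ ^ ^ ##+ — and concatenate.

^+##+^^##+^+^+^^##+^+##+^+##+^+^+^^##+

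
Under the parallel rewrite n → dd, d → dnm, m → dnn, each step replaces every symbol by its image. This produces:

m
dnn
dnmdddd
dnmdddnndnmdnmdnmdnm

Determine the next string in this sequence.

Rewriting the 20 symbols of dnmdddnndnmdnmdnmdnm one by one yields dnm dd dnn dnm dnm dnm dd dd dnm dd dnn dnm dd dnn dnm dd dnn dnm dd dnn; concatenated:

dnmdddnndnmdnmdnmdddddnmdddnndnmdddnndnmdddnndnmdddnn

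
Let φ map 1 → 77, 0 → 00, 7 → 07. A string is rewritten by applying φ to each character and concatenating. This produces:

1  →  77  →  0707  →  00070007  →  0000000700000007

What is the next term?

Rewriting the 16 symbols of 0000000700000007 one by one yields 00 00 00 00 00 00 00 07 00 00 00 00 00 00 00 07; concatenated:

00000000000000070000000000000007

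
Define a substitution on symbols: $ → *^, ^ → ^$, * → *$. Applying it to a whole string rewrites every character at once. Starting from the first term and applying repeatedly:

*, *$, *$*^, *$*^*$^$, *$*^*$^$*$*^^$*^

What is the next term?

Replace each of the 16 characters of *$*^*$^$*$*^^$*^ in place — *$ *^ *$ ^$ *$ *^ ^$ *^ *$ *^ *$ ^$ ^$ *^ *$ ^$ — and concatenate.

*$*^*$^$*$*^^$*^*$*^*$^$^$*^*$^$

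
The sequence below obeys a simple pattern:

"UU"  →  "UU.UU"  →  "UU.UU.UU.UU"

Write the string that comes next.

UU.UU.UU.UU.UU.UU.UU.UU

Every step duplicates the string with '.' between the halves.
So the next term is two copies of UU.UU.UU.UU with '.' between the halves.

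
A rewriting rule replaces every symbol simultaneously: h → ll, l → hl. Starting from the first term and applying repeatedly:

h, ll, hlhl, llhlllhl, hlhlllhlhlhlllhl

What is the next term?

Replace each of the 16 characters of hlhlllhlhlhlllhl in place — ll hl ll hl hl hl ll hl ll hl ll hl hl hl ll hl — and concatenate.

llhlllhlhlhlllhlllhlllhlhlhlllhl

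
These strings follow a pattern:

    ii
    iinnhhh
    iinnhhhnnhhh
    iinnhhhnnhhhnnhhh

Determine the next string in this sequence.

The strings grow by a fixed suffix nnhhh each time.
So the next term is iinnhhhnnhhhnnhhh·nnhhh.

iinnhhhnnhhhnnhhhnnhhh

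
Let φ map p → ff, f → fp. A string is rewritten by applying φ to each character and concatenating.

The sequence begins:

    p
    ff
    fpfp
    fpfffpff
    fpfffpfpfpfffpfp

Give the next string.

Replace each of the 16 characters of fpfffpfpfpfffpfp in place — fp ff fp fp fp ff fp ff fp ff fp fp fp ff fp ff — and concatenate.

fpfffpfpfpfffpfffpfffpfpfpfffpff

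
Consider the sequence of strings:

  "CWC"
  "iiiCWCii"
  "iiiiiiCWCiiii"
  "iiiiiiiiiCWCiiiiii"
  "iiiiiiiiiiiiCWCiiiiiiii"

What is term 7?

iiiiiiiiiiiiiiiiiiCWCiiiiiiiiiiii

Each term wraps the previous one in iii on the left and ii on the right.
From iiiiiiiiiiiiCWCiiiiiiii, 2 further steps: iiiiiiiiiiiiCWCiiiiiiii → iiiiiiiiiiiiiiiCWCiiiiiiiiii → (answer).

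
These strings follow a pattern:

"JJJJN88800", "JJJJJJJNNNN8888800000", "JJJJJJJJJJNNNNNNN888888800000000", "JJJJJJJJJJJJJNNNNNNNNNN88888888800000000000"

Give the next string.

JJJJJJJJJJJJJJJJNNNNNNNNNNNNN8888888888800000000000000

Term n consists of 3n+1 J's, followed by 3n-2 N's, followed by 2n+1 8's, followed by 3n-1 0's (n = 1, 2, …).
For the next term, n = 5, so the run lengths are 16, 13, 11, 14.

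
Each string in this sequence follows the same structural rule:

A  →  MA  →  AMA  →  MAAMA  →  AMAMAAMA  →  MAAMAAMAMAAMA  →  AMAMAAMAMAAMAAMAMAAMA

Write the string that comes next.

This is a Fibonacci-style word recurrence s(k) = s(k−2)·s(k−1): e.g. A·MA = AMA.
Continuing: MAAMAAMAMAAMA · AMAMAAMAMAAMAAMAMAAMA gives term 8.

MAAMAAMAMAAMAAMAMAAMAMAAMAAMAMAAMA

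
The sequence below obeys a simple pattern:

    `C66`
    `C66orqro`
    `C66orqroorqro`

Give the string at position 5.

The strings grow by a fixed suffix orqro each time.
From C66orqroorqro, 2 further steps: C66orqroorqro → C66orqroorqroorqro → (answer).

C66orqroorqroorqroorqro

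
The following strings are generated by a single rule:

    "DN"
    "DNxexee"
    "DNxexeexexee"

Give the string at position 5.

DNxexeexexeexexeexexee

Every step adds xexee to the end: s(k+1) = s(k)·xexee.
From DNxexeexexee, 2 further steps: DNxexeexexee → DNxexeexexeexexee → (answer).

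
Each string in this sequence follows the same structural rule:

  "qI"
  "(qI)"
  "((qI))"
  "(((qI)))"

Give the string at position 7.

((((((qI))))))

Each term wraps the previous one in ( on the left and ) on the right.
From (((qI))), 3 further steps: (((qI))) → ((((qI)))) → (((((qI))))) → (answer).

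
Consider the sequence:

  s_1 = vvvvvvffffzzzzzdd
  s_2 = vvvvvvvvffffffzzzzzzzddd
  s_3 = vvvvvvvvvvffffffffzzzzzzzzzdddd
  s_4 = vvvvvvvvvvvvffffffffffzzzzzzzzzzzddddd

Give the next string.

Each string has the form v^{2n+2} f^{2n} z^{2n+1} d^{n}, where the shown terms are n = 2, 3, 4, 5.
Setting n = 6 gives 14, 12, 13, 6 characters in each block.

vvvvvvvvvvvvvvffffffffffffzzzzzzzzzzzzzdddddd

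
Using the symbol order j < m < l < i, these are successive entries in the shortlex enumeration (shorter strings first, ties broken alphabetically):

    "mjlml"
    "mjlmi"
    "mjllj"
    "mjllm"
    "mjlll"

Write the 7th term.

Advancing 2 positions from mjlll through mjlll → mjlli reaches term 7.

mjlij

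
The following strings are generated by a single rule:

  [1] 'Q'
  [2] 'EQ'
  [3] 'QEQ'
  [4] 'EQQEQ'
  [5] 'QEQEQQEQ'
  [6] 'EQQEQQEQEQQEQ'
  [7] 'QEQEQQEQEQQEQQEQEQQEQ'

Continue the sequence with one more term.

EQQEQQEQEQQEQQEQEQQEQEQQEQQEQEQQEQ

Each term (from the third on) is the two preceding terms concatenated in order: term 3 = Q·EQ = QEQ.
So term 8 is EQQEQQEQEQQEQ·QEQEQQEQEQQEQQEQEQQEQ.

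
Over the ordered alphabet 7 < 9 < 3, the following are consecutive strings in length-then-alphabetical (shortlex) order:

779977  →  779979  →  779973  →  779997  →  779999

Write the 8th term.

779939

Continuing the enumeration 3 steps past 779999: 779999 → 779993 → 779937 → (answer).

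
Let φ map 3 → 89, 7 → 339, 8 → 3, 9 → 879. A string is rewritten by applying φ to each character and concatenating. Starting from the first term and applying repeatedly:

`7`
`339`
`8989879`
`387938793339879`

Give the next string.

Rewriting the 15 symbols of 387938793339879 one by one yields 89 3 339 879 89 3 339 879 89 89 89 879 3 339 879; concatenated:

8933398798933398798989898793339879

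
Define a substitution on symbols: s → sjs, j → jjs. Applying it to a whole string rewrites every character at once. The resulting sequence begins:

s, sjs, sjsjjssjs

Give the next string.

Apply φ to sjsjjssjs symbol by symbol: s→sjs, j→jjs, s→sjs, j→jjs, j→jjs, s→sjs, s→sjs, j→jjs, s→sjs; joined: sjs jjs sjs jjs jjs sjs sjs jjs sjs.

sjsjjssjsjjsjjssjssjsjjssjs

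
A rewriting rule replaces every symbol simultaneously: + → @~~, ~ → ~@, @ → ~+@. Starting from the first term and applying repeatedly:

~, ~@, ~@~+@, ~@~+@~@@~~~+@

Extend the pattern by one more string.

~@~+@~@@~~~+@~@~+@~+@~@~@~@@~~~+@

φ(~@~+@~@@~~~+@) expands symbol-by-symbol to ~@ ~+@ ~@ @~~ ~+@ ~@ ~+@ ~+@ ~@ ~@ ~@ @~~ ~+@; joining the 13 pieces gives the next term.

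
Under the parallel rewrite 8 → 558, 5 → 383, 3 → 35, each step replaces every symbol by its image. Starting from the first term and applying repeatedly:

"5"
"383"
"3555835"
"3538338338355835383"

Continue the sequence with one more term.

Replace each of the 19 characters of 3538338338355835383 in place — 35 383 35 558 35 35 558 35 35 558 35 383 383 558 35 383 35 558 35 — and concatenate.

35383355583535558353555835383383558353833555835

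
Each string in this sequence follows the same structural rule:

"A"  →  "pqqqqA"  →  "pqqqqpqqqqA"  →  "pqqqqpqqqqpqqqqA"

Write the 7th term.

Every step adds pqqqq at the front: s(k+1) = pqqqq·s(k).
From pqqqqpqqqqpqqqqA, 3 further steps: pqqqqpqqqqpqqqqA → pqqqqpqqqqpqqqqpqqqqA → pqqqqpqqqqpqqqqpqqqqpqqqqA → (answer).

pqqqqpqqqqpqqqqpqqqqpqqqqpqqqqA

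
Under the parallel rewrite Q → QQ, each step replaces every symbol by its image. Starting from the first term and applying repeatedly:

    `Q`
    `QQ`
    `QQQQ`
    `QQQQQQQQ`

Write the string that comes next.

QQQQQQQQQQQQQQQQ

Expanding QQQQQQQQ: Q→QQ, Q→QQ, Q→QQ, Q→QQ, Q→QQ, Q→QQ, Q→QQ, Q→QQ. Concatenated: QQ QQ QQ QQ QQ QQ QQ QQ.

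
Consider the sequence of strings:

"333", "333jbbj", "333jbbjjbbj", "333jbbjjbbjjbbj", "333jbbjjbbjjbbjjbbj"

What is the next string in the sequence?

Every step adds jbbj to the end: s(k+1) = s(k)·jbbj.
One more step from 333jbbjjbbjjbbjjbbj gives the answer.

333jbbjjbbjjbbjjbbjjbbj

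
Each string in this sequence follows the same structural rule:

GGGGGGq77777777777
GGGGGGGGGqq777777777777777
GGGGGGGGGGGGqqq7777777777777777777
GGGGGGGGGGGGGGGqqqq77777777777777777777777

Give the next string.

Reading off run lengths: G runs 6, 9, 12, 15; q runs 1, 2, 3, 4; 7 runs 11, 15, 19, 23 — each is linear in n, where the shown terms are n = 2, 3, 4, 5.
At n = 6 the blocks have lengths 18, 5, 27.

GGGGGGGGGGGGGGGGGGqqqqq777777777777777777777777777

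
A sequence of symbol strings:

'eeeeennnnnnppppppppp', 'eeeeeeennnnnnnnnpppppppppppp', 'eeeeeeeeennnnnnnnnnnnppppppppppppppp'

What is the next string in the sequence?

eeeeeeeeeeennnnnnnnnnnnnnnpppppppppppppppppp

Each string has the form e^{2n+1} n^{3n} p^{3n+3}, where the shown terms are n = 2, 3, 4.
At n = 5 the blocks have lengths 11, 15, 18.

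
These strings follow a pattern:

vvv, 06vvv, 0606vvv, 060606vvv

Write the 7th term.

060606060606vvv

Each term is the previous one with 06 prepended.
From 060606vvv, 3 further steps: 060606vvv → 06060606vvv → 0606060606vvv → (answer).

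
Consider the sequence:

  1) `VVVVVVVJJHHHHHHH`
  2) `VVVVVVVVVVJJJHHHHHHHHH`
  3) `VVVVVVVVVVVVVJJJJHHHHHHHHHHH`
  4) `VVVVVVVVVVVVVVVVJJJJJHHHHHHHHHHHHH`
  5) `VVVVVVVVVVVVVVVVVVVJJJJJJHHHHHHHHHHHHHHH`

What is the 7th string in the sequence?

VVVVVVVVVVVVVVVVVVVVVVVVVJJJJJJJJHHHHHHHHHHHHHHHHHHH

The n-th term is 3n-2 V's then n-1 J's then 2n+1 H's, where the shown terms are n = 3, 4, 5, 6, 7.
At n = 9 the blocks have lengths 25, 8, 19.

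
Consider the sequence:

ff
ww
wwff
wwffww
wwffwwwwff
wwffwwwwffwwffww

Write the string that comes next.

wwffwwwwffwwffwwwwffwwwwff

This is a Fibonacci-style word recurrence s(k) = s(k−1)·s(k−2): e.g. ww·ff = wwff.
Continuing: wwffwwwwffwwffww · wwffwwwwff gives term 7.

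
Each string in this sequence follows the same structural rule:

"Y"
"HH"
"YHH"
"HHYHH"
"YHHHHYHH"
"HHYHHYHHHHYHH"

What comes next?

Each term (from the third on) is the two preceding terms concatenated in order: term 3 = Y·HH = YHH.
The next term joins YHHHHYHH and HHYHHYHHHHYHH.

YHHHHYHHHHYHHYHHHHYHH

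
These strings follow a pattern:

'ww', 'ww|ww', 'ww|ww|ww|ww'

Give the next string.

ww|ww|ww|ww|ww|ww|ww|ww

Every step duplicates the string with '|' between the halves.
So the next term is two copies of ww|ww|ww|ww with '|' between the halves.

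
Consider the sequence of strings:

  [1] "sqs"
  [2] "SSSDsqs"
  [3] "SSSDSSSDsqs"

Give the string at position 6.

Every step adds SSSD at the front: s(k+1) = SSSD·s(k).
From SSSDSSSDsqs, 3 further steps: SSSDSSSDsqs → SSSDSSSDSSSDsqs → SSSDSSSDSSSDSSSDsqs → (answer).

SSSDSSSDSSSDSSSDSSSDsqs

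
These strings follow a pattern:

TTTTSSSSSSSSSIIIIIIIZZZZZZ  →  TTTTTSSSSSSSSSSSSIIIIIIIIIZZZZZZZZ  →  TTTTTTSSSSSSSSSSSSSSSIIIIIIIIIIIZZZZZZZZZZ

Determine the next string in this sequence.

Term n consists of n+1 T's, followed by 3n S's, followed by 2n+1 I's, followed by 2n Z's, where the shown terms are n = 3, 4, 5.
Setting n = 6 gives 7, 18, 13, 12 characters in each block.

TTTTTTTSSSSSSSSSSSSSSSSSSIIIIIIIIIIIIIZZZZZZZZZZZZ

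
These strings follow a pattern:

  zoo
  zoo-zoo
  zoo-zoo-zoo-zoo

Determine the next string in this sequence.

s(k+1) = s(k)·-·s(k) — each term doubles the last with '-' between the halves.
One more doubling of zoo-zoo-zoo-zoo gives the answer.

zoo-zoo-zoo-zoo-zoo-zoo-zoo-zoo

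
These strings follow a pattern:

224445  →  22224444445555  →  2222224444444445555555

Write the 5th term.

The n-th term is 2n 2's then 3n 4's then 3n-2 5's (n = 1, 2, …).
At n = 5 the blocks have lengths 10, 15, 13.

22222222224444444444444445555555555555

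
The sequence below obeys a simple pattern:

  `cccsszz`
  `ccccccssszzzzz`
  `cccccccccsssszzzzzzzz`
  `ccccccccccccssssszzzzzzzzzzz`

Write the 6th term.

Term n consists of 3n c's, followed by n+1 s's, followed by 3n-1 z's (n = 1, 2, …).
At n = 6 the blocks have lengths 18, 7, 17.

ccccccccccccccccccssssssszzzzzzzzzzzzzzzzz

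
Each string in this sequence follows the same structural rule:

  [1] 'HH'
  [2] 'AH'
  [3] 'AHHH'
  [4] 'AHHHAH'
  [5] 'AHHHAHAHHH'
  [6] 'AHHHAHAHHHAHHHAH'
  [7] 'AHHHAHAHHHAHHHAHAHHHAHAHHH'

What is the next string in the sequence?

Each term (from the third on) is the previous term followed by the one before it: term 3 = AH·HH = AHHH.
The next term joins AHHHAHAHHHAHHHAHAHHHAHAHHH and AHHHAHAHHHAHHHAH.

AHHHAHAHHHAHHHAHAHHHAHAHHHAHHHAHAHHHAHHHAH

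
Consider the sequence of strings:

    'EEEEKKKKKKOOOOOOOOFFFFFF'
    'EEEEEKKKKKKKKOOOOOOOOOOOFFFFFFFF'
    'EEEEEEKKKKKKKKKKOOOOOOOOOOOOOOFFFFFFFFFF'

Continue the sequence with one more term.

The n-th term is n+2 E's then 2n+2 K's then 3n+2 O's then 2n+2 F's, where the shown terms are n = 2, 3, 4.
At n = 5 the blocks have lengths 7, 12, 17, 12.

EEEEEEEKKKKKKKKKKKKOOOOOOOOOOOOOOOOOFFFFFFFFFFFF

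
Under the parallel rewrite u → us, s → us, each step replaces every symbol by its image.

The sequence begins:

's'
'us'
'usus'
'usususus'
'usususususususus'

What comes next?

φ(usususususususus) expands symbol-by-symbol to us us us us us us us us us us us us us us us us; joining the 16 pieces gives the next term.

usususususususususususususususus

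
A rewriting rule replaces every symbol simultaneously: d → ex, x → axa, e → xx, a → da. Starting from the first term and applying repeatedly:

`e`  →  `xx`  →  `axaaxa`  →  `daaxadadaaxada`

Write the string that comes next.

Applying the rule to each of the 14 symbols of daaxadadaaxada gives the pieces ex da da axa da ex da ex da da axa da ex da, which concatenate to the answer.

exdadaaxadaexdaexdadaaxadaexda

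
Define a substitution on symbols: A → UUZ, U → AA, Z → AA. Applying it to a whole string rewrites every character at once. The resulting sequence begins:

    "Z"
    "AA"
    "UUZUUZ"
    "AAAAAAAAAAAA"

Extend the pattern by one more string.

Apply φ to AAAAAAAAAAAA symbol by symbol: A→UUZ, A→UUZ, A→UUZ, A→UUZ, A→UUZ, A→UUZ, A→UUZ, A→UUZ, A→UUZ, A→UUZ, A→UUZ, A→UUZ; joined: UUZ UUZ UUZ UUZ UUZ UUZ UUZ UUZ UUZ UUZ UUZ UUZ.

UUZUUZUUZUUZUUZUUZUUZUUZUUZUUZUUZUUZ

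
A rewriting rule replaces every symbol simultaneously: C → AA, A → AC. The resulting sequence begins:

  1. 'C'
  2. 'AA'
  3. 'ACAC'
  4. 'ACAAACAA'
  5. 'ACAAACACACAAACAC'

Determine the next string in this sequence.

Rewriting the 16 symbols of ACAAACACACAAACAC one by one yields AC AA AC AC AC AA AC AA AC AA AC AC AC AA AC AA; concatenated:

ACAAACACACAAACAAACAAACACACAAACAA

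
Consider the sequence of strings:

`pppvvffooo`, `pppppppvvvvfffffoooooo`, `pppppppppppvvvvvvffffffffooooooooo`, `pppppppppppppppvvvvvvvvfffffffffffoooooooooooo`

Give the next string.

Each string has the form p^{4n-1} v^{2n} f^{3n-1} o^{3n} (n = 1, 2, …).
Setting n = 5 gives 19, 10, 14, 15 characters in each block.

pppppppppppppppppppvvvvvvvvvvffffffffffffffooooooooooooooo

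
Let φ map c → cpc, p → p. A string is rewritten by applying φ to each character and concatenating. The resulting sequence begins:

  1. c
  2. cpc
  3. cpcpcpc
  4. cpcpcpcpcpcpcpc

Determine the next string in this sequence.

Rewriting the 15 symbols of cpcpcpcpcpcpcpc one by one yields cpc p cpc p cpc p cpc p cpc p cpc p cpc p cpc; concatenated:

cpcpcpcpcpcpcpcpcpcpcpcpcpcpcpc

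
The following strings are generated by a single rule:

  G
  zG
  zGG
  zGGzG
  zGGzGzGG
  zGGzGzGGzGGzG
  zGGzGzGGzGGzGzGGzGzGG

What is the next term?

zGGzGzGGzGGzGzGGzGzGGzGGzGzGGzGGzG

This is a Fibonacci-style word recurrence s(k) = s(k−1)·s(k−2): e.g. zG·G = zGG.
So term 8 is zGGzGzGGzGGzGzGGzGzGG·zGGzGzGGzGGzG.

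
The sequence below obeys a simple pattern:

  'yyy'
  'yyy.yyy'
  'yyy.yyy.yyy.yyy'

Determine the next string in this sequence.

yyy.yyy.yyy.yyy.yyy.yyy.yyy.yyy

Each string is two copies of the previous one joined by '.'.
So the next term is two copies of yyy.yyy.yyy.yyy with '.' between the halves.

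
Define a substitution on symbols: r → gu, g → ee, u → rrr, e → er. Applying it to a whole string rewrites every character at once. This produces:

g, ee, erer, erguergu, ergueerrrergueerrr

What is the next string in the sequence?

ergueerrrererguguguergueerrrerergugugu

φ(ergueerrrergueerrr) expands symbol-by-symbol to er gu ee rrr er er gu gu gu er gu ee rrr er er gu gu gu; joining the 18 pieces gives the next term.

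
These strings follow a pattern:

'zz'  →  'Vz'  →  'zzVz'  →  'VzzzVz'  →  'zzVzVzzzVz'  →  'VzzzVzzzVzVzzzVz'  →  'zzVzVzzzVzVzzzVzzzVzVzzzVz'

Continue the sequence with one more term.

This is a Fibonacci-style word recurrence s(k) = s(k−2)·s(k−1): e.g. zz·Vz = zzVz.
So term 8 is VzzzVzzzVzVzzzVz·zzVzVzzzVzVzzzVzzzVzVzzzVz.

VzzzVzzzVzVzzzVzzzVzVzzzVzVzzzVzzzVzVzzzVz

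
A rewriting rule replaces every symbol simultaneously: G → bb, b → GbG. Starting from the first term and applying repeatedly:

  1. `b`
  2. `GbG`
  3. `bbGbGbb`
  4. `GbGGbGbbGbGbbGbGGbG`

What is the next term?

bbGbGbbbbGbGbbGbGGbGbbGbGbbGbGGbGbbGbGbbbbGbGbb

Applying the rule to each of the 19 symbols of GbGGbGbbGbGbbGbGGbG gives the pieces bb GbG bb bb GbG bb GbG GbG bb GbG bb GbG GbG bb GbG bb bb GbG bb, which concatenate to the answer.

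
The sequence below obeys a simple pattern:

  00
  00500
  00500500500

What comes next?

s(k+1) = s(k)·5·s(k) — each term doubles the last with '5' between the halves.
Doubling 00500500500 with '5' between the halves:

00500500500500500500500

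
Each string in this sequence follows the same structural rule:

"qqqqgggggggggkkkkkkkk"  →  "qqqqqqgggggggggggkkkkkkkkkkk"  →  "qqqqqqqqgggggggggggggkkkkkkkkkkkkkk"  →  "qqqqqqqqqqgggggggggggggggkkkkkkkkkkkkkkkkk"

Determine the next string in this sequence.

qqqqqqqqqqqqgggggggggggggggggkkkkkkkkkkkkkkkkkkkk

The n-th term is 2n-2 q's then 2n+3 g's then 3n-1 k's, where the shown terms are n = 3, 4, 5, 6.
Setting n = 7 gives 12, 17, 20 characters in each block.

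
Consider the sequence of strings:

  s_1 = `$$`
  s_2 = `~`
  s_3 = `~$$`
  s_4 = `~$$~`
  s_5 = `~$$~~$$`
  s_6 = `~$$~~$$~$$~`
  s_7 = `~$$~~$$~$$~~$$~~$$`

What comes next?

Each term (from the third on) is the previous term followed by the one before it: term 3 = ~·$$ = ~$$.
The next term joins ~$$~~$$~$$~~$$~~$$ and ~$$~~$$~$$~.

~$$~~$$~$$~~$$~~$$~$$~~$$~$$~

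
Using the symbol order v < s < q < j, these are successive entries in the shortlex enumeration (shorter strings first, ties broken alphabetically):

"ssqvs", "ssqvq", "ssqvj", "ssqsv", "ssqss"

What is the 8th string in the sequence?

Continuing the enumeration 3 steps past ssqss: ssqss → ssqsq → ssqsj → (answer).

ssqqv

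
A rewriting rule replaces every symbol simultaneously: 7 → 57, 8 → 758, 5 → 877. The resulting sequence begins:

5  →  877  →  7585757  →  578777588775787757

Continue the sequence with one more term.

Rewriting the 18 symbols of 578777588775787757 one by one yields 877 57 758 57 57 57 877 758 758 57 57 877 57 758 57 57 877 57; concatenated:

87757758575757877758758575787757758575787757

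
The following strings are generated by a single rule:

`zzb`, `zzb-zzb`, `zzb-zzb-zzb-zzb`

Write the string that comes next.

zzb-zzb-zzb-zzb-zzb-zzb-zzb-zzb

Every step duplicates the string with '-' between the halves.
One more doubling of zzb-zzb-zzb-zzb gives the answer.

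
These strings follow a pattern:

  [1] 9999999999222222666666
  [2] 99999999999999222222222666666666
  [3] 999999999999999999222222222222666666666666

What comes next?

Each string has the form 9^{4n+2} 2^{3n} 6^{3n}, where the shown terms are n = 2, 3, 4.
At n = 5 the blocks have lengths 22, 15, 15.

9999999999999999999999222222222222222666666666666666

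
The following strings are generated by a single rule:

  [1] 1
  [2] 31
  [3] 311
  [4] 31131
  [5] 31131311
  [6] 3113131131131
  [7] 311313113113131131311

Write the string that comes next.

This is a Fibonacci-style word recurrence s(k) = s(k−1)·s(k−2): e.g. 31·1 = 311.
Continuing: 311313113113131131311 · 3113131131131 gives term 8.

3113131131131311313113113131131131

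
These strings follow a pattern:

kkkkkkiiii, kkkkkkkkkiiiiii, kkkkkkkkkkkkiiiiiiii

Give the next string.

kkkkkkkkkkkkkkkiiiiiiiiii

Each string has the form k^{3n} i^{2n}, where the shown terms are n = 2, 3, 4.
At n = 5 the blocks have lengths 15, 10.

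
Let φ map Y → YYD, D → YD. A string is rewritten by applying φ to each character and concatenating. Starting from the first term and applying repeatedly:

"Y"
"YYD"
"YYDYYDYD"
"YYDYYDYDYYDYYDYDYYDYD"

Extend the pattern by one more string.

Rewriting the 21 symbols of YYDYYDYDYYDYYDYDYYDYD one by one yields YYD YYD YD YYD YYD YD YYD YD YYD YYD YD YYD YYD YD YYD YD YYD YYD YD YYD YD; concatenated:

YYDYYDYDYYDYYDYDYYDYDYYDYYDYDYYDYYDYDYYDYDYYDYYDYDYYDYD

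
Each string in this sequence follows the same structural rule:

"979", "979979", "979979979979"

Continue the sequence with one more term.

Each string is two copies of the previous one concatenated.
Doubling 979979979979:

979979979979979979979979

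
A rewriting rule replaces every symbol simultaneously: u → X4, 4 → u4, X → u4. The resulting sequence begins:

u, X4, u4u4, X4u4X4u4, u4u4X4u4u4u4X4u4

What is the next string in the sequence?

X4u4X4u4u4u4X4u4X4u4X4u4u4u4X4u4

φ(u4u4X4u4u4u4X4u4) expands symbol-by-symbol to X4 u4 X4 u4 u4 u4 X4 u4 X4 u4 X4 u4 u4 u4 X4 u4; joining the 16 pieces gives the next term.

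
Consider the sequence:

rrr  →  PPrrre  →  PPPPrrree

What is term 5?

PPPPPPPPrrreeee

Each term wraps the previous one in PP on the left and e on the right.
From PPPPrrree, 2 further steps: PPPPrrree → PPPPPPrrreee → (answer).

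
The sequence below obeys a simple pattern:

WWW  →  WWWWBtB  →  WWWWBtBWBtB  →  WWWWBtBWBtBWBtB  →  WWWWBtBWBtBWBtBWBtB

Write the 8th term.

Each term is the previous one with WBtB appended.
From WWWWBtBWBtBWBtBWBtB, 3 further steps: WWWWBtBWBtBWBtBWBtB → WWWWBtBWBtBWBtBWBtBWBtB → WWWWBtBWBtBWBtBWBtBWBtBWBtB → (answer).

WWWWBtBWBtBWBtBWBtBWBtBWBtBWBtB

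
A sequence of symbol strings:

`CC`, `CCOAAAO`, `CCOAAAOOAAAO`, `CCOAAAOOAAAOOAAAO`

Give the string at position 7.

Each term is the previous one with OAAAO appended.
From CCOAAAOOAAAOOAAAO, 3 further steps: CCOAAAOOAAAOOAAAO → CCOAAAOOAAAOOAAAOOAAAO → CCOAAAOOAAAOOAAAOOAAAOOAAAO → (answer).

CCOAAAOOAAAOOAAAOOAAAOOAAAOOAAAO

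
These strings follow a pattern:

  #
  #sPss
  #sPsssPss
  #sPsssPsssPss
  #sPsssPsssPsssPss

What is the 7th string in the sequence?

#sPsssPsssPsssPsssPsssPss

Every step adds sPss to the end: s(k+1) = s(k)·sPss.
From #sPsssPsssPsssPss, 2 further steps: #sPsssPsssPsssPss → #sPsssPsssPsssPsssPss → (answer).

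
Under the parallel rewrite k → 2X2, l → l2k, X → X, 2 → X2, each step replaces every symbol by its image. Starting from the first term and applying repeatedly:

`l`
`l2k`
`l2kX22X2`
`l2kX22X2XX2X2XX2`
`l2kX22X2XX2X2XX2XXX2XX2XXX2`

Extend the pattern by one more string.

Rewriting the 27 symbols of l2kX22X2XX2X2XX2XXX2XX2XXX2 one by one yields l2k X2 2X2 X X2 X2 X X2 X X X2 X X2 X X X2 X X X X2 X X X2 X X X X2; concatenated:

l2kX22X2XX2X2XX2XXX2XX2XXX2XXXX2XXX2XXXX2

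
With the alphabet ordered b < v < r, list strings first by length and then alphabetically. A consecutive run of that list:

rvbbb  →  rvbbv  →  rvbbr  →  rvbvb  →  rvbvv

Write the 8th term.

rvbrv

Continuing the enumeration 3 steps past rvbvv: rvbvv → rvbvr → rvbrb → (answer).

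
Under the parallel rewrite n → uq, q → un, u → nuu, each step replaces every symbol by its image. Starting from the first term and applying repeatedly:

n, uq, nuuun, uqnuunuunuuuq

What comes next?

Replace each of the 13 characters of uqnuunuunuuuq in place — nuu un uq nuu nuu uq nuu nuu uq nuu nuu nuu un — and concatenate.

nuuunuqnuunuuuqnuunuuuqnuunuunuuun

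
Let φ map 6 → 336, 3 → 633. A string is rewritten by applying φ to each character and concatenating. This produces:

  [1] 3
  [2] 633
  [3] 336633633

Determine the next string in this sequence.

633633336336633633336633633

Expanding 336633633: 3→633, 3→633, 6→336, 6→336, 3→633, 3→633, 6→336, 3→633, 3→633. Concatenated: 633 633 336 336 633 633 336 633 633.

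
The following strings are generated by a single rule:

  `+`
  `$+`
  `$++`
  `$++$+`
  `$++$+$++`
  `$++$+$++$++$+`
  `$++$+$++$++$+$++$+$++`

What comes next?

$++$+$++$++$+$++$+$++$++$+$++$++$+

From term 3 onward, concatenate the last term with the second-to-last: $+·+ = $++, $++·$+ = $++$+, …
The next term joins $++$+$++$++$+$++$+$++ and $++$+$++$++$+.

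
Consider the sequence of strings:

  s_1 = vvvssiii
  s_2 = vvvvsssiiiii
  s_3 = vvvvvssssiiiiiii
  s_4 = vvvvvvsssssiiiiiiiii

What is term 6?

vvvvvvvvsssssssiiiiiiiiiiiii

Term n consists of n+2 v's, followed by n+1 s's, followed by 2n+1 i's (n = 1, 2, …).
At n = 6 the blocks have lengths 8, 7, 13.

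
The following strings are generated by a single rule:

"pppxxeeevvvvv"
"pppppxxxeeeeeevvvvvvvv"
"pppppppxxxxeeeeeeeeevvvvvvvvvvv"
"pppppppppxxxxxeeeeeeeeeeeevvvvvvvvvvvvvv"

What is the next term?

Each string has the form p^{2n+1} x^{n+1} e^{3n} v^{3n+2} (n = 1, 2, …).
Setting n = 5 gives 11, 6, 15, 17 characters in each block.

pppppppppppxxxxxxeeeeeeeeeeeeeeevvvvvvvvvvvvvvvvv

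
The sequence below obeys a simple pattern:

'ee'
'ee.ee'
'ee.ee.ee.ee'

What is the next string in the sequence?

ee.ee.ee.ee.ee.ee.ee.ee

Each string is two copies of the previous one joined by '.'.
So the next term is two copies of ee.ee.ee.ee with '.' between the halves.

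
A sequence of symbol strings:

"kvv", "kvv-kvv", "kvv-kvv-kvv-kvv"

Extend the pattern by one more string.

kvv-kvv-kvv-kvv-kvv-kvv-kvv-kvv

s(k+1) = s(k)·-·s(k) — each term doubles the last with '-' between the halves.
One more doubling of kvv-kvv-kvv-kvv gives the answer.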